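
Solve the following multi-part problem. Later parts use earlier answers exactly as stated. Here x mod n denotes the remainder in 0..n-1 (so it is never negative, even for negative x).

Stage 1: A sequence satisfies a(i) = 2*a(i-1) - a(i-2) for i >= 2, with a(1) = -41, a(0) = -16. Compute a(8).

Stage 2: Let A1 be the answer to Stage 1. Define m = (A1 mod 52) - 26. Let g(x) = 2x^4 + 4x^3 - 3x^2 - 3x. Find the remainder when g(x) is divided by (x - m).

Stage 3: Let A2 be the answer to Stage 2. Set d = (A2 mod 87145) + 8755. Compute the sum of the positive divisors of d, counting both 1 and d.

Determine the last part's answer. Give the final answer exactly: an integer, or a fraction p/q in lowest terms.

67344

Stage 1: a(2) = 2*(-41) - 1*(-16) = -66; iterating: a(2)=-66, a(3)=-91, a(4)=-116, a(5)=-141, a(6)=-166, a(7)=-191, a(8)=-216; answer -216
Stage 2: A1 = -216; m = 18; remainder = value at the root: 2*(18)^4 + 4*(18)^3 - 3*(18)^2 - 3*(18)^1 = (209952) + (23328) + (-972) + (-54) = 232254; answer 232254
Stage 3: A2 = 232254; d = 66719; 66719 = 137 * 487; sigma = (1 + 137) * (1 + 487) = 138 * 488 = 67344; answer 67344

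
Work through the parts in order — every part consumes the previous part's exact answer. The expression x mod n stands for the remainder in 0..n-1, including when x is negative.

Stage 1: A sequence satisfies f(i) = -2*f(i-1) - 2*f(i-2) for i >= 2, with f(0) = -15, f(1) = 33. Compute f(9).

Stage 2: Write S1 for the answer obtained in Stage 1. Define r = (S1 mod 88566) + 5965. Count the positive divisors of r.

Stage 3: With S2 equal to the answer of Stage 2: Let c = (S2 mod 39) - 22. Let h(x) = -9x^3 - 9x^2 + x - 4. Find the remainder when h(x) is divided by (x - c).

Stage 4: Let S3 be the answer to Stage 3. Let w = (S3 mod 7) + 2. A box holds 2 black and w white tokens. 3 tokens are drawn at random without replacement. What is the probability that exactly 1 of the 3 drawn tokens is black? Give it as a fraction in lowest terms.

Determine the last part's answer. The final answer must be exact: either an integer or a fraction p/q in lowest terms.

Stage 1: f(2) = -2*(33) - 2*(-15) = -36; iterating: f(2)=-36, f(3)=6, f(4)=60, f(5)=-132, f(6)=144, f(7)=-24, f(8)=-240, f(9)=528; answer 528
Stage 2: S1 = 528; r = 6493; 6493 = 43 * 151; number of divisors = (1+1) * (1+1) = 4; answer 4
Stage 3: S2 = 4; c = -18; remainder = value at the root: -9*(-18)^3 - 9*(-18)^2 + 1*(-18)^1 - 4 = (52488) + (-2916) + (-18) + (-4) = 49550; answer 49550
Stage 4: S3 = 49550; w = 6; total draws C(8,3) = 56; favorable C(2,1)*C(6,2) = 30; P = 15/28; answer 15/28

15/28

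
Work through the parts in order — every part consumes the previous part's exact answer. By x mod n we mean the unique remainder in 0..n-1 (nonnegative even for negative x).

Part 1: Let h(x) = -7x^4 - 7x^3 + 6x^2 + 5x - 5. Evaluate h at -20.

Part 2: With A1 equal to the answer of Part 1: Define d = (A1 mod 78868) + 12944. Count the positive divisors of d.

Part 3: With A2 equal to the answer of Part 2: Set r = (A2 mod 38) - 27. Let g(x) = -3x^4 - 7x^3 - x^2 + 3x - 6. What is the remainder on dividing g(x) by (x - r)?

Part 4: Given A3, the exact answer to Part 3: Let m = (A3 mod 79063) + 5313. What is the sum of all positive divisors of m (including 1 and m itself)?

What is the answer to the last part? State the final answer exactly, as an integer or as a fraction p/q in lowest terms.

85884

Part 1: -7*(-20)^4 - 7*(-20)^3 + 6*(-20)^2 + 5*(-20)^1 - 5 = (-1120000) + (56000) + (2400) + (-100) + (-5) = -1061705; answer -1061705
Part 2: A1 = -1061705; d = 55391; 55391 = 7 * 41 * 193; number of divisors = (1+1) * (1+1) * (1+1) = 8; answer 8
Part 3: A2 = 8; r = -19; remainder = value at the root: -3*(-19)^4 - 7*(-19)^3 - 1*(-19)^2 + 3*(-19)^1 - 6 = (-390963) + (48013) + (-361) + (-57) + (-6) = -343374; answer -343374
Part 4: A3 = -343374; m = 57254; 57254 = 2 * 28627; sigma = (1 + 2) * (1 + 28627) = 3 * 28628 = 85884; answer 85884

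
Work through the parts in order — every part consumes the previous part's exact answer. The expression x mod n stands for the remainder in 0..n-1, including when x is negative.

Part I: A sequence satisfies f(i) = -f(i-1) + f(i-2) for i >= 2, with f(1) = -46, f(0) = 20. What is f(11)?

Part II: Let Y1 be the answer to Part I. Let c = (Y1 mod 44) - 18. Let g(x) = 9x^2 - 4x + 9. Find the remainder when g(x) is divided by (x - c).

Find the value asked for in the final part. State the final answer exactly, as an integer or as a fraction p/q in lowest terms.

5097

Part I: f(2) = -1*(-46) + 1*(20) = 66; iterating: f(2)=66, f(3)=-112, f(4)=178, f(5)=-290, f(6)=468, f(7)=-758, f(8)=1226, f(9)=-1984, f(10)=3210, f(11)=-5194; answer -5194
Part II: Y1 = -5194; c = 24; remainder = value at the root: 9*(24)^2 - 4*(24)^1 + 9 = (5184) + (-96) + (9) = 5097; answer 5097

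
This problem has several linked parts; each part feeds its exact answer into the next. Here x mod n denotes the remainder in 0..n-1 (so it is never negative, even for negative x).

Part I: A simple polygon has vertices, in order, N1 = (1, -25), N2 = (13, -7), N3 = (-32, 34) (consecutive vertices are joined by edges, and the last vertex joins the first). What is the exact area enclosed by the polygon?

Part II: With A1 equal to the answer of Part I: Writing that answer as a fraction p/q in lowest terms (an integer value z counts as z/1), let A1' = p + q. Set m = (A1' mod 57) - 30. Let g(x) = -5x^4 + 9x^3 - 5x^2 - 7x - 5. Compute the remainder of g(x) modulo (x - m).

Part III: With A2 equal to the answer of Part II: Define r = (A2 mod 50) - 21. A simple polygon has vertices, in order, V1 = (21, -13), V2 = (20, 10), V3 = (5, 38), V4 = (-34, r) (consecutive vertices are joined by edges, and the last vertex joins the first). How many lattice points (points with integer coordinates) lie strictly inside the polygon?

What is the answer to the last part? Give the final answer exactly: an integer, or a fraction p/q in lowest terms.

1583

Part I: cross terms: (1*-7 - 13*-25)=318, (13*34 - -32*-7)=218, (-32*-25 - 1*34)=766; twice the area = |1302| = 1302; area = 651; answer 651
Part II: A1 = 651; threaded value p + q = 652; m = -5; remainder = value at the root: -5*(-5)^4 + 9*(-5)^3 - 5*(-5)^2 - 7*(-5)^1 - 5 = (-3125) + (-1125) + (-125) + (35) + (-5) = -4345; answer -4345
Part III: A2 = -4345; r = -16; cross terms: (21*10 - 20*-13)=470, (20*38 - 5*10)=710, (5*-16 - -34*38)=1212, (-34*-13 - 21*-16)=778; twice the area = |3170| = 3170; area = 1585; boundary points = 1 + 1 + 3 + 1 = 6; strictly interior points = area - boundary/2 + 1 = 1583; answer 1583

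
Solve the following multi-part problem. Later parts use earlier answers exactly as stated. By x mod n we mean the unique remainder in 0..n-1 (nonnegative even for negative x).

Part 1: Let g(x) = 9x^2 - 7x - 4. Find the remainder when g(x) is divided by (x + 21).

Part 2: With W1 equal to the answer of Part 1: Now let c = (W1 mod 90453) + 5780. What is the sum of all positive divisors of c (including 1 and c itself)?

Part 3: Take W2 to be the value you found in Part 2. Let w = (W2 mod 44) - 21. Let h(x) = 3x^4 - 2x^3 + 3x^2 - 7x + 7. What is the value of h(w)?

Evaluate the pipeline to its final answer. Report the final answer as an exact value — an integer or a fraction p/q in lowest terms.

Part 1: remainder = value at the root: 9*(-21)^2 - 7*(-21)^1 - 4 = (3969) + (147) + (-4) = 4112; answer 4112
Part 2: W1 = 4112; c = 9892; 9892 = 2^2 * 2473; sigma = (1 + 2 + 4) * (1 + 2473) = 7 * 2474 = 17318; answer 17318
Part 3: W2 = 17318; w = 5; 3*(5)^4 - 2*(5)^3 + 3*(5)^2 - 7*(5)^1 + 7 = (1875) + (-250) + (75) + (-35) + (7) = 1672; answer 1672

1672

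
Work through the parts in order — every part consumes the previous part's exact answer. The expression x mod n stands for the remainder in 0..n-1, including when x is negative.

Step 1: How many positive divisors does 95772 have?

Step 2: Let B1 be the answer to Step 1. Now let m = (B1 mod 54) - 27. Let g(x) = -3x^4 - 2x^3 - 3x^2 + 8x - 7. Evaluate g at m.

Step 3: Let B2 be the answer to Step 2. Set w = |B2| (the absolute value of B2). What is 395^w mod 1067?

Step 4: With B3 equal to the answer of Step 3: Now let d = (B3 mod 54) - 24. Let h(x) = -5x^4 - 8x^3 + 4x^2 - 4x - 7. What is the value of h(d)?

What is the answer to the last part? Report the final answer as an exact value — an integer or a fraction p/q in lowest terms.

Step 1: 95772 = 2^2 * 3 * 23 * 347; number of divisors = (2+1) * (1+1) * (1+1) * (1+1) = 24; answer 24
Step 2: B1 = 24; m = -3; -3*(-3)^4 - 2*(-3)^3 - 3*(-3)^2 + 8*(-3)^1 - 7 = (-243) + (54) + (-27) + (-24) + (-7) = -247; answer -247
Step 3: B2 = -247; w = 247; squarings mod 1067: 395^1=395, 395^2=243, 395^4=364, 395^8=188, 395^16=133, 395^32=617, 395^64=837, 395^128=617; 395^247 = 395^1 * 395^2 * 395^4 * 395^16 * 395^32 * 395^64 * 395^128 = 472 (mod 1067); answer 472
Step 4: B3 = 472; d = 16; -5*(16)^4 - 8*(16)^3 + 4*(16)^2 - 4*(16)^1 - 7 = (-327680) + (-32768) + (1024) + (-64) + (-7) = -359495; answer -359495

-359495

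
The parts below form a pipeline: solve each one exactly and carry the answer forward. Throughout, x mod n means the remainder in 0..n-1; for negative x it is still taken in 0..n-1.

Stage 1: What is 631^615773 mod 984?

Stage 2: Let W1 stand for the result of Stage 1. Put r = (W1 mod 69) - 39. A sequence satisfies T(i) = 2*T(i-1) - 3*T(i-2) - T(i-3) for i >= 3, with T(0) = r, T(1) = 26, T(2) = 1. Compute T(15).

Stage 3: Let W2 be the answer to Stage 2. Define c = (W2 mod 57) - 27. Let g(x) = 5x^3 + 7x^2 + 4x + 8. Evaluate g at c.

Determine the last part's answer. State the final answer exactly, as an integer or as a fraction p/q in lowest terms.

-26956

Stage 1: squarings mod 984: 631^1=631, 631^2=625, 631^4=961, 631^8=529, 631^16=385, 631^32=625, 631^64=961, 631^128=529, 631^256=385, 631^512=625, 631^1024=961, 631^2048=529, 631^4096=385, 631^8192=625, 631^16384=961, 631^32768=529, 631^65536=385, 631^131072=625, 631^262144=961, 631^524288=529; 631^615773 = 631^1 * 631^4 * 631^8 * 631^16 * 631^64 * 631^256 * 631^1024 * 631^8192 * 631^16384 * 631^65536 * 631^524288 = 775 (mod 984); answer 775
Stage 2: W1 = 775; r = -23; T(3) = 2*(1) - 3*(26) - 1*(-23) = -53; iterating: T(3)=-53, T(4)=-135, T(5)=-112, T(6)=234, T(7)=939, T(8)=1288, T(9)=-475, T(10)=-5753, T(11)=-11369, T(12)=-5004, T(13)=29852, T(14)=86085, T(15)=87618; answer 87618
Stage 3: W2 = 87618; c = -18; 5*(-18)^3 + 7*(-18)^2 + 4*(-18)^1 + 8 = (-29160) + (2268) + (-72) + (8) = -26956; answer -26956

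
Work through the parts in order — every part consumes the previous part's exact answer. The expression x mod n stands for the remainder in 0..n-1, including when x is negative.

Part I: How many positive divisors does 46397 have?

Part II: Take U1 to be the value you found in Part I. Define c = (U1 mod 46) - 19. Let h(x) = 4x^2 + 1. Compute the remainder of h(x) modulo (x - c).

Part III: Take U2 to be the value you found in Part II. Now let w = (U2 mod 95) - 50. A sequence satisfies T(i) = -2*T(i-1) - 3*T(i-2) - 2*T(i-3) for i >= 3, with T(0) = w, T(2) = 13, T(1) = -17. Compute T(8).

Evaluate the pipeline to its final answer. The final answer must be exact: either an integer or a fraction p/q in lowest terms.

Part I: 46397 = 13 * 43 * 83; number of divisors = (1+1) * (1+1) * (1+1) = 8; answer 8
Part II: U1 = 8; c = -11; remainder = value at the root: 4*(-11)^2 + 1 = (484) + (1) = 485; answer 485
Part III: U2 = 485; w = -40; T(3) = -2*(13) - 3*(-17) - 2*(-40) = 105; iterating: T(3)=105, T(4)=-215, T(5)=89, T(6)=257, T(7)=-351, T(8)=-247; answer -247

-247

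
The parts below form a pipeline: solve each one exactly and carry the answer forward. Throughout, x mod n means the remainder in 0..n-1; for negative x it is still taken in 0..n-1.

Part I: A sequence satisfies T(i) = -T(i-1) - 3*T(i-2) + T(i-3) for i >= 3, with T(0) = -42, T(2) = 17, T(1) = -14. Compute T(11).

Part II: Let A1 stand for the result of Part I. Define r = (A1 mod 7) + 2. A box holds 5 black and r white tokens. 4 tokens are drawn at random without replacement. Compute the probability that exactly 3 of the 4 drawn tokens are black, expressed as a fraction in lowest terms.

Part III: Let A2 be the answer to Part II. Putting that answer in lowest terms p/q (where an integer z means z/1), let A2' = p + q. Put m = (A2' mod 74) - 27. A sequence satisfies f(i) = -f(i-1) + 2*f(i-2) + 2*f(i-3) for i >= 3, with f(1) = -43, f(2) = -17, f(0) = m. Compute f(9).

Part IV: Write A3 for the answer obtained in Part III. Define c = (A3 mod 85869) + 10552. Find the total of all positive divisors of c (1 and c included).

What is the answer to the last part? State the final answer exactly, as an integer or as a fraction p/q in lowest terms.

190968

Part I: T(3) = -1*(17) - 3*(-14) + 1*(-42) = -17; iterating: T(3)=-17, T(4)=-48, T(5)=116, T(6)=11, T(7)=-407, T(8)=490, T(9)=742, T(10)=-2619, T(11)=883; answer 883
Part II: A1 = 883; r = 3; total draws C(8,4) = 70; favorable C(5,3)*C(3,1) = 30; P = 3/7; answer 3/7
Part III: A2 = 3/7; threaded value p + q = 10; m = -17; f(3) = -1*(-17) + 2*(-43) + 2*(-17) = -103; iterating: f(3)=-103, f(4)=-17, f(5)=-223, f(6)=-17, f(7)=-463, f(8)=-17, f(9)=-943; answer -943
Part IV: A3 = -943; c = 95478; 95478 = 2 * 3 * 15913; sigma = (1 + 2) * (1 + 3) * (1 + 15913) = 3 * 4 * 15914 = 190968; answer 190968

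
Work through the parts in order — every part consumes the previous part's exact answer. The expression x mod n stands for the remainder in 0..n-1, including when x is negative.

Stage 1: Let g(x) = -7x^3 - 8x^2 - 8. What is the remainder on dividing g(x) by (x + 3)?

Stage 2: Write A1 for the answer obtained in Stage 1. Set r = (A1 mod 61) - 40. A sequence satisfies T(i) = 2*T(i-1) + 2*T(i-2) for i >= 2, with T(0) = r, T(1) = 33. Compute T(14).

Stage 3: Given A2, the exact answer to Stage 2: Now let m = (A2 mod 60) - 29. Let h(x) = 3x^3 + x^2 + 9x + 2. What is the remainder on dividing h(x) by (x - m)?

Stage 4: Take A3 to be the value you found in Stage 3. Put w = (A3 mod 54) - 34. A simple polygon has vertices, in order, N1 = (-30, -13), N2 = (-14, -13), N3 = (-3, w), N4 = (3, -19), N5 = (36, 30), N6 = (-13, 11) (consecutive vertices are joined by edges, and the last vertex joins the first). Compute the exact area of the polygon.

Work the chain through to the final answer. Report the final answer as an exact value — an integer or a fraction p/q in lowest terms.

Stage 1: remainder = value at the root: -7*(-3)^3 - 8*(-3)^2 - 8 = (189) + (-72) + (-8) = 109; answer 109
Stage 2: A1 = 109; r = 8; T(2) = 2*(33) + 2*(8) = 82; iterating: T(2)=82, T(3)=230, T(4)=624, T(5)=1708, T(6)=4664, T(7)=12744, T(8)=34816, T(9)=95120, T(10)=259872, T(11)=709984, T(12)=1939712, T(13)=5299392, T(14)=14478208; answer 14478208
Stage 3: A2 = 14478208; m = -1; remainder = value at the root: 3*(-1)^3 + 1*(-1)^2 + 9*(-1)^1 + 2 = (-3) + (1) + (-9) + (2) = -9; answer -9
Stage 4: A3 = -9; w = 11; cross terms: (-30*-13 - -14*-13)=208, (-14*11 - -3*-13)=-193, (-3*-19 - 3*11)=24, (3*30 - 36*-19)=774, (36*11 - -13*30)=786, (-13*-13 - -30*11)=499; twice the area = |2098| = 2098; area = 1049; answer 1049

1049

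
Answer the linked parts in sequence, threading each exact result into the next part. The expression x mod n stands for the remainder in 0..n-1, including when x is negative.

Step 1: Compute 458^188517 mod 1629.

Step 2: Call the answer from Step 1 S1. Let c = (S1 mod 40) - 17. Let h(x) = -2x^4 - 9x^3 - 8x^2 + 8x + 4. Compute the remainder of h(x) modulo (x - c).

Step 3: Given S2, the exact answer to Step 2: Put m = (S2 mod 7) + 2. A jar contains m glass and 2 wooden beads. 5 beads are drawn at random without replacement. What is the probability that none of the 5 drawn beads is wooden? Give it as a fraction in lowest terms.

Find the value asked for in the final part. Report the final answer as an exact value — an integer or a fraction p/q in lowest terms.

1/21

Step 1: squarings mod 1629: 458^1=458, 458^2=1252, 458^4=406, 458^8=307, 458^16=1396, 458^32=532, 458^64=1207, 458^128=523, 458^256=1486, 458^512=901, 458^1024=559, 458^2048=1342, 458^4096=919, 458^8192=739, 458^16384=406, 458^32768=307, 458^65536=1396, 458^131072=532; 458^188517 = 458^1 * 458^4 * 458^32 * 458^64 * 458^8192 * 458^16384 * 458^32768 * 458^131072 = 368 (mod 1629); answer 368
Step 2: S1 = 368; c = -9; remainder = value at the root: -2*(-9)^4 - 9*(-9)^3 - 8*(-9)^2 + 8*(-9)^1 + 4 = (-13122) + (6561) + (-648) + (-72) + (4) = -7277; answer -7277
Step 3: S2 = -7277; m = 5; total draws C(7,5) = 21; favorable C(5,5) = 1; P = 1/21; answer 1/21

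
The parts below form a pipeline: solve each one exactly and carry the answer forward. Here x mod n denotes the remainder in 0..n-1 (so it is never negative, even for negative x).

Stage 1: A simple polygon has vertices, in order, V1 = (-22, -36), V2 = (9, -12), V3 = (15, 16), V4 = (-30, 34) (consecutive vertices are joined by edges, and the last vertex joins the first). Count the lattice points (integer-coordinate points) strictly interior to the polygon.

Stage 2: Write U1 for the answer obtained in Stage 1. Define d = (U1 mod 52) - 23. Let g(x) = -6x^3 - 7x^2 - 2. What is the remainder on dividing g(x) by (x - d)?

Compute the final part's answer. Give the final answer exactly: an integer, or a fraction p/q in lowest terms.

-26370

Stage 1: cross terms: (-22*-12 - 9*-36)=588, (9*16 - 15*-12)=324, (15*34 - -30*16)=990, (-30*-36 - -22*34)=1828; twice the area = |3730| = 3730; area = 1865; boundary points = 1 + 2 + 9 + 2 = 14; strictly interior points = area - boundary/2 + 1 = 1859; answer 1859
Stage 2: U1 = 1859; d = 16; remainder = value at the root: -6*(16)^3 - 7*(16)^2 - 2 = (-24576) + (-1792) + (-2) = -26370; answer -26370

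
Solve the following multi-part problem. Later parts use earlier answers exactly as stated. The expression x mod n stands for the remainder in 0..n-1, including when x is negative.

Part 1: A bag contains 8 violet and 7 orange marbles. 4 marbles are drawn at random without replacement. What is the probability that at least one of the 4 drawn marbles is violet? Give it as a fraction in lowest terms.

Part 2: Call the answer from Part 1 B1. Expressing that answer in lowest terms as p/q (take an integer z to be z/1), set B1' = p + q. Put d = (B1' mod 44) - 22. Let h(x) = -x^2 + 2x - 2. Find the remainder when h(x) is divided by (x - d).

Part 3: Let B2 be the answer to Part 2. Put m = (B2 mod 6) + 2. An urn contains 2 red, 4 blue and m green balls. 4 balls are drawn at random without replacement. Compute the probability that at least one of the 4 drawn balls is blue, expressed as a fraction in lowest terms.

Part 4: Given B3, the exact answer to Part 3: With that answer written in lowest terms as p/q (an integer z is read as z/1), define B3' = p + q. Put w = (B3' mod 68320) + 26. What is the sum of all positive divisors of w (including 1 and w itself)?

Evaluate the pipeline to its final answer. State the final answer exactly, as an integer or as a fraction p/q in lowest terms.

Part 1: total draws C(15,4) = 1365; complement C(7,4) = 35; favorable 1365 - 35 = 1330; P = 38/39; answer 38/39
Part 2: B1 = 38/39; threaded value p + q = 77; d = 11; remainder = value at the root: -1*(11)^2 + 2*(11)^1 - 2 = (-121) + (22) + (-2) = -101; answer -101
Part 3: B2 = -101; m = 3; total draws C(9,4) = 126; complement C(5,4) = 5; favorable 126 - 5 = 121; P = 121/126; answer 121/126
Part 4: B3 = 121/126; threaded value p + q = 247; w = 273; 273 = 3 * 7 * 13; sigma = (1 + 3) * (1 + 7) * (1 + 13) = 4 * 8 * 14 = 448; answer 448

448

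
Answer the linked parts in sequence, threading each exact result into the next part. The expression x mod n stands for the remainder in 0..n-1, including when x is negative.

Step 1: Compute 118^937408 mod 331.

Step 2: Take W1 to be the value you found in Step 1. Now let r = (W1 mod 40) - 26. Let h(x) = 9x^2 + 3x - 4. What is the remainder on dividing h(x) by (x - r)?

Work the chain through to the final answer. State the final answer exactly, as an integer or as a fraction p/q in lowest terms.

1478

Step 1: squarings mod 331: 118^1=118, 118^2=22, 118^4=153, 118^8=239, 118^16=189, 118^32=304, 118^64=67, 118^128=186, 118^256=172, 118^512=125, 118^1024=68, 118^2048=321, 118^4096=100, 118^8192=70, 118^16384=266, 118^32768=253, 118^65536=126, 118^131072=319, 118^262144=144, 118^524288=214; 118^937408 = 118^64 * 118^128 * 118^256 * 118^1024 * 118^2048 * 118^16384 * 118^131072 * 118^262144 * 118^524288 = 253 (mod 331); answer 253
Step 2: W1 = 253; r = -13; remainder = value at the root: 9*(-13)^2 + 3*(-13)^1 - 4 = (1521) + (-39) + (-4) = 1478; answer 1478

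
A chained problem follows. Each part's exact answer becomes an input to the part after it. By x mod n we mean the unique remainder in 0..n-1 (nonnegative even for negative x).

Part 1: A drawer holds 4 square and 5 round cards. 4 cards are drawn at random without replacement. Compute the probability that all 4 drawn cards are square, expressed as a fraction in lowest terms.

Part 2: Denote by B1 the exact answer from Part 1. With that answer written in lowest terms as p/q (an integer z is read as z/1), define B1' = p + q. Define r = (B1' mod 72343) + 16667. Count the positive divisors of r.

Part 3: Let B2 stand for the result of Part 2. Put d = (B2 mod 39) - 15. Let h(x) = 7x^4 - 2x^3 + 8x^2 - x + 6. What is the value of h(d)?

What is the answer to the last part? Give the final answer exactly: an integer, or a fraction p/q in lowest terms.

18

Part 1: total draws C(9,4) = 126; favorable C(4,4) = 1; P = 1/126; answer 1/126
Part 2: B1 = 1/126; threaded value p + q = 127; r = 16794; 16794 = 2 * 3^3 * 311; number of divisors = (1+1) * (3+1) * (1+1) = 16; answer 16
Part 3: B2 = 16; d = 1; 7*(1)^4 - 2*(1)^3 + 8*(1)^2 - 1*(1)^1 + 6 = (7) + (-2) + (8) + (-1) + (6) = 18; answer 18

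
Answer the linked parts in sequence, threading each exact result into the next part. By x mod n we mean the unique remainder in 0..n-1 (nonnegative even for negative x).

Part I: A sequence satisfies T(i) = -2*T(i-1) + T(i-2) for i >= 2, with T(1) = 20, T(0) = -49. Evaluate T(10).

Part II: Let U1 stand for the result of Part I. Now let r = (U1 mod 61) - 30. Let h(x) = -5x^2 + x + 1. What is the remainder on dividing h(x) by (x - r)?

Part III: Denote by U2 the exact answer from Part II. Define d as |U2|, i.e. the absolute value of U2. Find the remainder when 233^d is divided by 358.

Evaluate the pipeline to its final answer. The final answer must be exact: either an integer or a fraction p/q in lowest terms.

309

Part I: T(2) = -2*(20) + 1*(-49) = -89; iterating: T(2)=-89, T(3)=198, T(4)=-485, T(5)=1168, T(6)=-2821, T(7)=6810, T(8)=-16441, T(9)=39692, T(10)=-95825; answer -95825
Part II: U1 = -95825; r = -24; remainder = value at the root: -5*(-24)^2 + 1*(-24)^1 + 1 = (-2880) + (-24) + (1) = -2903; answer -2903
Part III: U2 = -2903; d = 2903; squarings mod 358: 233^1=233, 233^2=231, 233^4=19, 233^8=3, 233^16=9, 233^32=81, 233^64=117, 233^128=85, 233^256=65, 233^512=287, 233^1024=29, 233^2048=125; 233^2903 = 233^1 * 233^2 * 233^4 * 233^16 * 233^64 * 233^256 * 233^512 * 233^2048 = 309 (mod 358); answer 309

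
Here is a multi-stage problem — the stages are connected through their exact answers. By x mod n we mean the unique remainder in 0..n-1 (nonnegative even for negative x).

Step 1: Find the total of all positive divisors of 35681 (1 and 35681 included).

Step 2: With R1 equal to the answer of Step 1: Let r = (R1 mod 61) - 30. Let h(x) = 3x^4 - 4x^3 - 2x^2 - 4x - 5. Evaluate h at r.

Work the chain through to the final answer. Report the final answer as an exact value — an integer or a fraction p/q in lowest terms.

33835

Step 1: 35681 = 31 * 1151; sigma = (1 + 31) * (1 + 1151) = 32 * 1152 = 36864; answer 36864
Step 2: R1 = 36864; r = -10; 3*(-10)^4 - 4*(-10)^3 - 2*(-10)^2 - 4*(-10)^1 - 5 = (30000) + (4000) + (-200) + (40) + (-5) = 33835; answer 33835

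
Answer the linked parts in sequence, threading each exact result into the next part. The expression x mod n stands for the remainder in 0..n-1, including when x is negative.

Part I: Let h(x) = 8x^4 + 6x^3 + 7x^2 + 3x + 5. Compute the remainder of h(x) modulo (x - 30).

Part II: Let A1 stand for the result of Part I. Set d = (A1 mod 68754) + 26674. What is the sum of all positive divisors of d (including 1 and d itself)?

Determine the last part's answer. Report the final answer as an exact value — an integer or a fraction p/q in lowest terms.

129024

Part I: remainder = value at the root: 8*(30)^4 + 6*(30)^3 + 7*(30)^2 + 3*(30)^1 + 5 = (6480000) + (162000) + (6300) + (90) + (5) = 6648395; answer 6648395
Part II: A1 = 6648395; d = 74685; 74685 = 3 * 5 * 13 * 383; sigma = (1 + 3) * (1 + 5) * (1 + 13) * (1 + 383) = 4 * 6 * 14 * 384 = 129024; answer 129024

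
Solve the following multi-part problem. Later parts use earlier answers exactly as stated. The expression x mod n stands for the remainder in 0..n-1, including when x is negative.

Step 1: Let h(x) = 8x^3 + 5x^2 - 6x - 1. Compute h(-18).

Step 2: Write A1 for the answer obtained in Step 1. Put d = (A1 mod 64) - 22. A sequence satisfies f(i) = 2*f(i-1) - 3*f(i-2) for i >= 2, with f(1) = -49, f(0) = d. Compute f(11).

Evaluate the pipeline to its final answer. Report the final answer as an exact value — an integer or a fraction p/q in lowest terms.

15593

Step 1: 8*(-18)^3 + 5*(-18)^2 - 6*(-18)^1 - 1 = (-46656) + (1620) + (108) + (-1) = -44929; answer -44929
Step 2: A1 = -44929; d = 41; f(2) = 2*(-49) - 3*(41) = -221; iterating: f(2)=-221, f(3)=-295, f(4)=73, f(5)=1031, f(6)=1843, f(7)=593, f(8)=-4343, f(9)=-10465, f(10)=-7901, f(11)=15593; answer 15593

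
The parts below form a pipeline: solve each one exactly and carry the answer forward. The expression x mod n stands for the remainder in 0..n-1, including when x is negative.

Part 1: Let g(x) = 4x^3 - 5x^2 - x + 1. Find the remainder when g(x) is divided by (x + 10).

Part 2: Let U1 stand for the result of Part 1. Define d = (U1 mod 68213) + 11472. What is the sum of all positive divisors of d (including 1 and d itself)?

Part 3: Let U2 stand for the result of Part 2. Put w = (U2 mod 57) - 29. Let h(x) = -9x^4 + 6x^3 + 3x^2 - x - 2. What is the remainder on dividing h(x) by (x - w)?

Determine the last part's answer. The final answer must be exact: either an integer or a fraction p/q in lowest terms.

Part 1: remainder = value at the root: 4*(-10)^3 - 5*(-10)^2 - 1*(-10)^1 + 1 = (-4000) + (-500) + (10) + (1) = -4489; answer -4489
Part 2: U1 = -4489; d = 75196; 75196 = 2^2 * 11 * 1709; sigma = (1 + 2 + 4) * (1 + 11) * (1 + 1709) = 7 * 12 * 1710 = 143640; answer 143640
Part 3: U2 = 143640; w = -29; remainder = value at the root: -9*(-29)^4 + 6*(-29)^3 + 3*(-29)^2 - 1*(-29)^1 - 2 = (-6365529) + (-146334) + (2523) + (29) + (-2) = -6509313; answer -6509313

-6509313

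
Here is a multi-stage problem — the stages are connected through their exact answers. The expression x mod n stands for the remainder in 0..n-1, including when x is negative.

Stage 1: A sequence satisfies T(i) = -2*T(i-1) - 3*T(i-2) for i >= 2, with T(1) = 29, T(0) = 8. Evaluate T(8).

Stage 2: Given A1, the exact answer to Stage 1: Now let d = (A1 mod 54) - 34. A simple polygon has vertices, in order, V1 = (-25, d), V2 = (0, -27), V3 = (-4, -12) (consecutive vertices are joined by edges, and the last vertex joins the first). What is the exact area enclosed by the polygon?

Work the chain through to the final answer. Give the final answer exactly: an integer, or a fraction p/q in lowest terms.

371/2

Stage 1: T(2) = -2*(29) - 3*(8) = -82; iterating: T(2)=-82, T(3)=77, T(4)=92, T(5)=-415, T(6)=554, T(7)=137, T(8)=-1936; answer -1936
Stage 2: A1 = -1936; d = -26; cross terms: (-25*-27 - 0*-26)=675, (0*-12 - -4*-27)=-108, (-4*-26 - -25*-12)=-196; twice the area = |371| = 371; area = 371/2; answer 371/2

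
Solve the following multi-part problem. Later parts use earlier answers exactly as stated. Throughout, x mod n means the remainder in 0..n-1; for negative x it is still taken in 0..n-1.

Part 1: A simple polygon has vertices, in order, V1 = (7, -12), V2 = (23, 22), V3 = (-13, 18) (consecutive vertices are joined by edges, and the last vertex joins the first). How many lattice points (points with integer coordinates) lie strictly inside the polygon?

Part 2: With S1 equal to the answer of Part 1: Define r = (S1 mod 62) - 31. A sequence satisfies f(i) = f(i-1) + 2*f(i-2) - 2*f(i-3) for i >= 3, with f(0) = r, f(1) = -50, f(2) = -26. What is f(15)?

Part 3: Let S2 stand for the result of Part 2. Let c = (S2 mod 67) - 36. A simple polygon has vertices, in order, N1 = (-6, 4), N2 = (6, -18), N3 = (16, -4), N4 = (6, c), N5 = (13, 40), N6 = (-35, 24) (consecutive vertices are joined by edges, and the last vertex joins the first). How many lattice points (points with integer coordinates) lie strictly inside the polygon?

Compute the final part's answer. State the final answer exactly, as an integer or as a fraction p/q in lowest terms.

1183

Part 1: cross terms: (7*22 - 23*-12)=430, (23*18 - -13*22)=700, (-13*-12 - 7*18)=30; twice the area = |1160| = 1160; area = 580; boundary points = 2 + 4 + 10 = 16; strictly interior points = area - boundary/2 + 1 = 573; answer 573
Part 2: S1 = 573; r = -16; f(3) = 1*(-26) + 2*(-50) - 2*(-16) = -94; iterating: f(3)=-94, f(4)=-46, f(5)=-182, f(6)=-86, f(7)=-358, f(8)=-166, f(9)=-710, f(10)=-326, f(11)=-1414, f(12)=-646, f(13)=-2822, f(14)=-1286, f(15)=-5638; answer -5638
Part 3: S2 = -5638; c = 21; cross terms: (-6*-18 - 6*4)=84, (6*-4 - 16*-18)=264, (16*21 - 6*-4)=360, (6*40 - 13*21)=-33, (13*24 - -35*40)=1712, (-35*4 - -6*24)=4; twice the area = |2391| = 2391; area = 2391/2; boundary points = 2 + 2 + 5 + 1 + 16 + 1 = 27; strictly interior points = area - boundary/2 + 1 = 1183; answer 1183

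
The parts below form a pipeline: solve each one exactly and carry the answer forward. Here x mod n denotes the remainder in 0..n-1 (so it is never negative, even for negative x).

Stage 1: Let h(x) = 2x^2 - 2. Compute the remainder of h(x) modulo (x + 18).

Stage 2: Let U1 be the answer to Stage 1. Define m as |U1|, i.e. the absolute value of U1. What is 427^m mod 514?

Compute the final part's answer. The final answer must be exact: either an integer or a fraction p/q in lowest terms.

Stage 1: remainder = value at the root: 2*(-18)^2 - 2 = (648) + (-2) = 646; answer 646
Stage 2: U1 = 646; m = 646; squarings mod 514: 427^1=427, 427^2=373, 427^4=349, 427^8=497, 427^16=289, 427^32=253, 427^64=273, 427^128=513, 427^256=1, 427^512=1; 427^646 = 427^2 * 427^4 * 427^128 * 427^512 = 379 (mod 514); answer 379

379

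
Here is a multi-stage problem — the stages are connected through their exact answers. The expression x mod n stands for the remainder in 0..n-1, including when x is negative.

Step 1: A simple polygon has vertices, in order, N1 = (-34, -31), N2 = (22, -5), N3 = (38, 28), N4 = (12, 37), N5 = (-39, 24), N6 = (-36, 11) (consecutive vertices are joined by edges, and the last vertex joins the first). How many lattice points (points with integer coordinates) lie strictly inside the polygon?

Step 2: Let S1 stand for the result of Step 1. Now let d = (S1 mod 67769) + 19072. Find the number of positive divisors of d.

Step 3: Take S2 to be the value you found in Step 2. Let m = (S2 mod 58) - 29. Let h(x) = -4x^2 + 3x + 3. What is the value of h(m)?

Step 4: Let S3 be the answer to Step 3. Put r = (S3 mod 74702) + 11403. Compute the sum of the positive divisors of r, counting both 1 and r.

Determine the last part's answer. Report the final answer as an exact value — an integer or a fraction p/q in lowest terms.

84448

Step 1: cross terms: (-34*-5 - 22*-31)=852, (22*28 - 38*-5)=806, (38*37 - 12*28)=1070, (12*24 - -39*37)=1731, (-39*11 - -36*24)=435, (-36*-31 - -34*11)=1490; twice the area = |6384| = 6384; area = 3192; boundary points = 2 + 1 + 1 + 1 + 1 + 2 = 8; strictly interior points = area - boundary/2 + 1 = 3189; answer 3189
Step 2: S1 = 3189; d = 22261; 22261 = 113 * 197; number of divisors = (1+1) * (1+1) = 4; answer 4
Step 3: S2 = 4; m = -25; -4*(-25)^2 + 3*(-25)^1 + 3 = (-2500) + (-75) + (3) = -2572; answer -2572
Step 4: S3 = -2572; r = 83533; 83533 = 103 * 811; sigma = (1 + 103) * (1 + 811) = 104 * 812 = 84448; answer 84448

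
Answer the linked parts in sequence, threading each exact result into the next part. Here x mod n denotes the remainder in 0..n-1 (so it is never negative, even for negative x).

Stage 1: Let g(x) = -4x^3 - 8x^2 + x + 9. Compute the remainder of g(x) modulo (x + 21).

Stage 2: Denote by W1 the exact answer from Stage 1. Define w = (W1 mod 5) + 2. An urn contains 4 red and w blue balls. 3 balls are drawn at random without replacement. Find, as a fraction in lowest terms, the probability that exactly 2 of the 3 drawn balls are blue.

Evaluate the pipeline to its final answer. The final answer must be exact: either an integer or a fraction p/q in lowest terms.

1/2

Stage 1: remainder = value at the root: -4*(-21)^3 - 8*(-21)^2 + 1*(-21)^1 + 9 = (37044) + (-3528) + (-21) + (9) = 33504; answer 33504
Stage 2: W1 = 33504; w = 6; total draws C(10,3) = 120; favorable C(6,2)*C(4,1) = 60; P = 1/2; answer 1/2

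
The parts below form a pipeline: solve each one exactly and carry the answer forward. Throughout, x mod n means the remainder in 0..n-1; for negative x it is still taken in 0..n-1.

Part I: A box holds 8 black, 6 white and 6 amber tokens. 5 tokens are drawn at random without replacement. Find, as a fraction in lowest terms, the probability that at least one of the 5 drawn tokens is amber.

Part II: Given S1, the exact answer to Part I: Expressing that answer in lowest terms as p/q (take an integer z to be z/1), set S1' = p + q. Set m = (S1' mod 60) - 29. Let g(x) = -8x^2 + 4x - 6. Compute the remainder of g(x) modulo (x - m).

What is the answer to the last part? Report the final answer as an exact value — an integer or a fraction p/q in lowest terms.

Part I: total draws C(20,5) = 15504; complement C(14,5) = 2002; favorable 15504 - 2002 = 13502; P = 6751/7752; answer 6751/7752
Part II: S1 = 6751/7752; threaded value p + q = 14503; m = 14; remainder = value at the root: -8*(14)^2 + 4*(14)^1 - 6 = (-1568) + (56) + (-6) = -1518; answer -1518

-1518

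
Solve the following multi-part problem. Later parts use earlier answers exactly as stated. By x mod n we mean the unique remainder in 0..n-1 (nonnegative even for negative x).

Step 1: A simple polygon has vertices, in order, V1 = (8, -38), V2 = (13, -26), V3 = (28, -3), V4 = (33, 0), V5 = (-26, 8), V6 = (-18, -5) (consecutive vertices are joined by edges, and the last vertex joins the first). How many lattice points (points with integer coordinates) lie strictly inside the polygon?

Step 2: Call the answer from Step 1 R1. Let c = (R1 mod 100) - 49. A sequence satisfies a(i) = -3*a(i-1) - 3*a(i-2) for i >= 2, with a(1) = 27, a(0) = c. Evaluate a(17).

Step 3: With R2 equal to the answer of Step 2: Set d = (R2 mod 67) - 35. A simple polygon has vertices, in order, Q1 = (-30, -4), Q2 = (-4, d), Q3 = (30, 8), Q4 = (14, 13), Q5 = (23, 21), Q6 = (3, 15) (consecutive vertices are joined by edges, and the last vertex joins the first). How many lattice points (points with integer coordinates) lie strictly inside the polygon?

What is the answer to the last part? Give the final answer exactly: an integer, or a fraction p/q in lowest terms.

Step 1: cross terms: (8*-26 - 13*-38)=286, (13*-3 - 28*-26)=689, (28*0 - 33*-3)=99, (33*8 - -26*0)=264, (-26*-5 - -18*8)=274, (-18*-38 - 8*-5)=724; twice the area = |2336| = 2336; area = 1168; boundary points = 1 + 1 + 1 + 1 + 1 + 1 = 6; strictly interior points = area - boundary/2 + 1 = 1166; answer 1166
Step 2: R1 = 1166; c = 17; a(2) = -3*(27) - 3*(17) = -132; iterating: a(2)=-132, a(3)=315, a(4)=-549, a(5)=702, a(6)=-459, a(7)=-729, a(8)=3564, a(9)=-8505, a(10)=14823, a(11)=-18954, a(12)=12393, a(13)=19683, a(14)=-96228, a(15)=229635, a(16)=-400221, a(17)=511758; answer 511758
Step 3: R2 = 511758; d = -23; cross terms: (-30*-23 - -4*-4)=674, (-4*8 - 30*-23)=658, (30*13 - 14*8)=278, (14*21 - 23*13)=-5, (23*15 - 3*21)=282, (3*-4 - -30*15)=438; twice the area = |2325| = 2325; area = 2325/2; boundary points = 1 + 1 + 1 + 1 + 2 + 1 = 7; strictly interior points = area - boundary/2 + 1 = 1160; answer 1160

1160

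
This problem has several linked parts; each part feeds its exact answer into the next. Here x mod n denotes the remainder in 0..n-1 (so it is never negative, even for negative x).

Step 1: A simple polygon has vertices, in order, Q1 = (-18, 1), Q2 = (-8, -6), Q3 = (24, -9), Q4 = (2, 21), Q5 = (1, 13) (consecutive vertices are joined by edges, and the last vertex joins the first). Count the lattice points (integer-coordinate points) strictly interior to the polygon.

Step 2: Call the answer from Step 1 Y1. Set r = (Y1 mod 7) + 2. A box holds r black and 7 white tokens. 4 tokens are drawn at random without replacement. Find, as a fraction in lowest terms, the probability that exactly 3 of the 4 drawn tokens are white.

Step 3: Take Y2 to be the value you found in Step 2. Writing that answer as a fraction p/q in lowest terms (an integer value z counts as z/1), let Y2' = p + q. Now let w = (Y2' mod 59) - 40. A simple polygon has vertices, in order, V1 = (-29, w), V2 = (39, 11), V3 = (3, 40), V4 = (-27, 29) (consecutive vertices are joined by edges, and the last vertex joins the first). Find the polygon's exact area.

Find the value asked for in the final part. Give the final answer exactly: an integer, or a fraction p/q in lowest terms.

1377

Step 1: cross terms: (-18*-6 - -8*1)=116, (-8*-9 - 24*-6)=216, (24*21 - 2*-9)=522, (2*13 - 1*21)=5, (1*1 - -18*13)=235; twice the area = |1094| = 1094; area = 547; boundary points = 1 + 1 + 2 + 1 + 1 = 6; strictly interior points = area - boundary/2 + 1 = 545; answer 545
Step 2: Y1 = 545; r = 8; total draws C(15,4) = 1365; favorable C(7,3)*C(8,1) = 280; P = 8/39; answer 8/39
Step 3: Y2 = 8/39; threaded value p + q = 47; w = 7; cross terms: (-29*11 - 39*7)=-592, (39*40 - 3*11)=1527, (3*29 - -27*40)=1167, (-27*7 - -29*29)=652; twice the area = |2754| = 2754; area = 1377; answer 1377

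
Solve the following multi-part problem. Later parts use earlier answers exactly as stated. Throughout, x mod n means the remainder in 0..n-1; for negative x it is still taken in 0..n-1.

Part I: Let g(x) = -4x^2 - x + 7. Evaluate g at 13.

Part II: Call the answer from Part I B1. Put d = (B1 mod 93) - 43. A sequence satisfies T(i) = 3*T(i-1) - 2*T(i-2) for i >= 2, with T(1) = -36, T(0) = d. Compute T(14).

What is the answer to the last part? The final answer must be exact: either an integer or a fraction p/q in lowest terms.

Part I: -4*(13)^2 - 1*(13)^1 + 7 = (-676) + (-13) + (7) = -682; answer -682
Part II: B1 = -682; d = 19; T(2) = 3*(-36) - 2*(19) = -146; iterating: T(2)=-146, T(3)=-366, T(4)=-806, T(5)=-1686, T(6)=-3446, T(7)=-6966, T(8)=-14006, T(9)=-28086, T(10)=-56246, T(11)=-112566, T(12)=-225206, T(13)=-450486, T(14)=-901046; answer -901046

-901046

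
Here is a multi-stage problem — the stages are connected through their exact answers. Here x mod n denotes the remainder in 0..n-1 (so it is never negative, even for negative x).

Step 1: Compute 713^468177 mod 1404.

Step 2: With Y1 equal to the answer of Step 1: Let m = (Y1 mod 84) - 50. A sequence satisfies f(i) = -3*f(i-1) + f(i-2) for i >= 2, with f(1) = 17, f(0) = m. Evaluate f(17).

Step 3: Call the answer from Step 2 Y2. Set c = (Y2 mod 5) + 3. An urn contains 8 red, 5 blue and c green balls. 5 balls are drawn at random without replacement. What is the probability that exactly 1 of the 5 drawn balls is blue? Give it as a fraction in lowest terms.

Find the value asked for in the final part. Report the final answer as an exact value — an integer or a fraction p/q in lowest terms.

Step 1: squarings mod 1404: 713^1=713, 713^2=121, 713^4=601, 713^8=373, 713^16=133, 713^32=841, 713^64=1069, 713^128=1309, 713^256=601, 713^512=373, 713^1024=133, 713^2048=841, 713^4096=1069, 713^8192=1309, 713^16384=601, 713^32768=373, 713^65536=133, 713^131072=841, 713^262144=1069; 713^468177 = 713^1 * 713^16 * 713^64 * 713^128 * 713^1024 * 713^8192 * 713^65536 * 713^131072 * 713^262144 = 125 (mod 1404); answer 125
Step 2: Y1 = 125; m = -9; f(2) = -3*(17) + 1*(-9) = -60; iterating: f(2)=-60, f(3)=197, f(4)=-651, f(5)=2150, f(6)=-7101, f(7)=23453, f(8)=-77460, f(9)=255833, f(10)=-844959, f(11)=2790710, f(12)=-9217089, f(13)=30441977, f(14)=-100543020, f(15)=332071037, f(16)=-1096756131, f(17)=3622339430; answer 3622339430
Step 3: Y2 = 3622339430; c = 3; total draws C(16,5) = 4368; favorable C(5,1)*C(11,4) = 1650; P = 275/728; answer 275/728

275/728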